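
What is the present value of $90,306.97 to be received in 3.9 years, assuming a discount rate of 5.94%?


Present value formula: PV = FV / (1 + r)^t
PV = $90,306.97 / (1 + 0.0594)^3.9
PV = $90,306.97 / 1.25237352
PV = $72,108.65

PV = FV / (1 + r)^t = $72,108.65


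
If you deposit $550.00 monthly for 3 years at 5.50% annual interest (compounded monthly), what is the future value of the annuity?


Future value of an ordinary annuity: FV = PMT × ((1 + r)^n − 1) / r
Monthly rate r = 0.055/12 ≈ 0.00458333, n = 36
FV = $550.00 × ((1 + 0.055/12)^36 − 1) / (0.055/12)
FV = $550.00 × 39.043331
FV = $21,473.83

FV = PMT × ((1+r)^n - 1)/r = $21,473.83


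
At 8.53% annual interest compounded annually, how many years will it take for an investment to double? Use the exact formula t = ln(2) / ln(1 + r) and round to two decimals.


Doubling condition: (1 + r)^t = 2
Take ln of both sides: t × ln(1 + r) = ln(2)
t = ln(2) / ln(1 + r)
t = 0.693147 / 0.081856
t = 8.47

t = ln(2) / ln(1 + r) = 8.47 years


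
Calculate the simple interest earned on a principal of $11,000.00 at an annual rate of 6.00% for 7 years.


Simple interest formula: I = P × r × t
I = $11,000.00 × 0.06 × 7
I = $4,620.00

I = P × r × t = $4,620.00


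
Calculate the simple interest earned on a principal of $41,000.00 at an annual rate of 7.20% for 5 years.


Simple interest formula: I = P × r × t
I = $41,000.00 × 0.072 × 5
I = $14,760.00

I = P × r × t = $14,760.00


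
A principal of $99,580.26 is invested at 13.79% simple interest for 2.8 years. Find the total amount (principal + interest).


Total amount formula: A = P(1 + rt) = P + P·r·t
Interest: I = P × r × t = $99,580.26 × 0.1379 × 2.8 = $38,449.93
A = P + I = $99,580.26 + $38,449.93 = $138,030.19

A = P + I = P(1 + rt) = $138,030.19


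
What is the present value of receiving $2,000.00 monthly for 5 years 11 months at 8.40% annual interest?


Present value of an ordinary annuity: PV = PMT × (1 − (1 + r)^(−n)) / r
Monthly rate r = 0.084/12 = 0.007, n = 71
PV = $2,000.00 × (1 − (1 + 0.084/12)^(−71)) / (0.084/12)
PV = $2,000.00 × 55.798969
PV = $111,597.94

PV = PMT × (1-(1+r)^(-n))/r = $111,597.94


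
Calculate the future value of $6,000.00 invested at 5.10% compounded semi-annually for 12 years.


Compound interest formula: A = P(1 + r/n)^(nt)
A = $6,000.00 × (1 + 0.051/2)^(2 × 12)
Growth factor: (1 + 0.051/2)^24 = 1.830020
A = $6,000.00 × 1.830020
A = $10,980.12

A = P(1 + r/n)^(nt) = $10,980.12


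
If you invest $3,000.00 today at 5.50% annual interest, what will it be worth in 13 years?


Future value formula: FV = PV × (1 + r)^t
FV = $3,000.00 × (1 + 0.055)^13
FV = $3,000.00 × 2.005774
FV = $6,017.32

FV = PV × (1 + r)^t = $6,017.32


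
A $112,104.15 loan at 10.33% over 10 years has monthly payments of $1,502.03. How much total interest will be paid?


Total paid over the life of the loan = PMT × n.
Total paid = $1,502.03 × 120 = $180,243.60
Total interest = total paid − principal = $180,243.60 − $112,104.15 = $68,139.45

Total interest = (PMT × n) - PV = $68,139.45


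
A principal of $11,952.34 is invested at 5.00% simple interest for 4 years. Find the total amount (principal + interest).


Total amount formula: A = P(1 + rt) = P + P·r·t
Interest: I = P × r × t = $11,952.34 × 0.05 × 4 = $2,390.47
A = P + I = $11,952.34 + $2,390.47 = $14,342.81

A = P + I = P(1 + rt) = $14,342.81


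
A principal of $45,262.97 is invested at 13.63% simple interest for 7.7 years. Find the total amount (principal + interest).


Total amount formula: A = P(1 + rt) = P + P·r·t
Interest: I = P × r × t = $45,262.97 × 0.1363 × 7.7 = $47,503.94
A = P + I = $45,262.97 + $47,503.94 = $92,766.91

A = P + I = P(1 + rt) = $92,766.91


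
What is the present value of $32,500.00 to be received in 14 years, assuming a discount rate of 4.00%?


Present value formula: PV = FV / (1 + r)^t
PV = $32,500.00 / (1 + 0.04)^14
PV = $32,500.00 / 1.7316764
PV = $18,767.94

PV = FV / (1 + r)^t = $18,767.94


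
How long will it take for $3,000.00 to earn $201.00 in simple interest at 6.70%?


Rearrange the simple interest formula for t:
I = P × r × t  ⇒  t = I / (P × r)
t = $201.00 / ($3,000.00 × 0.067)
t = 1

t = I/(P×r) = 1 year


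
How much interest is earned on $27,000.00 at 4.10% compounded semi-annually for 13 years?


Compound interest earned = final amount − principal.
A = P(1 + r/n)^(nt) = $27,000.00 × (1 + 0.041/2)^(2 × 13) = $45,761.68
Interest = A − P = $45,761.68 − $27,000.00 = $18,761.68

Interest = A - P = $18,761.68


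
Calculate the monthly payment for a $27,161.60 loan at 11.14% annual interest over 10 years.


Loan payment formula: PMT = PV × r / (1 − (1 + r)^(−n))
Monthly rate r = 0.1114/12 ≈ 0.00928333, n = 120 months
Denominator: 1 − (1 + 0.1114/12)^(−120) = 0.670065
PMT = $27,161.60 × (0.1114/12) / 0.670065
PMT = $376.31 per month

PMT = PV × r / (1-(1+r)^(-n)) = $376.31/month


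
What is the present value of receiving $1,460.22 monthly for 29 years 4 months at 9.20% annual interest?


Present value of an ordinary annuity: PV = PMT × (1 − (1 + r)^(−n)) / r
Monthly rate r = 0.092/12 ≈ 0.00766667, n = 352
PV = $1,460.22 × (1 − (1 + 0.092/12)^(−352)) / (0.092/12)
PV = $1,460.22 × 121.566342
PV = $177,513.60

PV = PMT × (1-(1+r)^(-n))/r = $177,513.60


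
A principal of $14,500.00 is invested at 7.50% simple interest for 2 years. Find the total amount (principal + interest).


Total amount formula: A = P(1 + rt) = P + P·r·t
Interest: I = P × r × t = $14,500.00 × 0.075 × 2 = $2,175.00
A = P + I = $14,500.00 + $2,175.00 = $16,675.00

A = P + I = P(1 + rt) = $16,675.00


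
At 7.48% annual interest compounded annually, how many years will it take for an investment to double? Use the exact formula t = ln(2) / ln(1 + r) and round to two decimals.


Doubling condition: (1 + r)^t = 2
Take ln of both sides: t × ln(1 + r) = ln(2)
t = ln(2) / ln(1 + r)
t = 0.693147 / 0.072135
t = 9.61

t = ln(2) / ln(1 + r) = 9.61 years


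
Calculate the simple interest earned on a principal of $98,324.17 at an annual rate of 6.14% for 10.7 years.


Simple interest formula: I = P × r × t
I = $98,324.17 × 0.0614 × 10.7
I = $64,597.01

I = P × r × t = $64,597.01


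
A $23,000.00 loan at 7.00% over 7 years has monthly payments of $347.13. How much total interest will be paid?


Total paid over the life of the loan = PMT × n.
Total paid = $347.13 × 84 = $29,158.92
Total interest = total paid − principal = $29,158.92 − $23,000.00 = $6,158.92

Total interest = (PMT × n) - PV = $6,158.92


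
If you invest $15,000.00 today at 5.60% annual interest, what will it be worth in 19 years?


Future value formula: FV = PV × (1 + r)^t
FV = $15,000.00 × (1 + 0.056)^19
FV = $15,000.00 × 2.815882
FV = $42,238.23

FV = PV × (1 + r)^t = $42,238.23


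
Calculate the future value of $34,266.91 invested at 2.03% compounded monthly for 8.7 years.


Compound interest formula: A = P(1 + r/n)^(nt)
A = $34,266.91 × (1 + 0.0203/12)^(12 × 8.7)
Growth factor: (1 + 0.0203/12)^104.4 = 1.1929876
A = $34,266.91 × 1.1929876
A = $40,880.00

A = P(1 + r/n)^(nt) = $40,880.00


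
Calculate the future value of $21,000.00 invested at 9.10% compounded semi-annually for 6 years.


Compound interest formula: A = P(1 + r/n)^(nt)
A = $21,000.00 × (1 + 0.091/2)^(2 × 6)
Growth factor: (1 + 0.091/2)^12 = 1.7056442
A = $21,000.00 × 1.7056442
A = $35,818.53

A = P(1 + r/n)^(nt) = $35,818.53


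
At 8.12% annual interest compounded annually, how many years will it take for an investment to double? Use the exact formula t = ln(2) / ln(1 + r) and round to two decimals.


Doubling condition: (1 + r)^t = 2
Take ln of both sides: t × ln(1 + r) = ln(2)
t = ln(2) / ln(1 + r)
t = 0.693147 / 0.078072
t = 8.88

t = ln(2) / ln(1 + r) = 8.88 years


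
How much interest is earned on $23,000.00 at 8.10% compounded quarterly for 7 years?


Compound interest earned = final amount − principal.
A = P(1 + r/n)^(nt) = $23,000.00 × (1 + 0.081/4)^(4 × 7) = $40,319.28
Interest = A − P = $40,319.28 − $23,000.00 = $17,319.28

Interest = A - P = $17,319.28


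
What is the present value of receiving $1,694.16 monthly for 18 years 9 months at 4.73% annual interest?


Present value of an ordinary annuity: PV = PMT × (1 − (1 + r)^(−n)) / r
Monthly rate r = 0.0473/12 ≈ 0.00394167, n = 225
PV = $1,694.16 × (1 − (1 + 0.0473/12)^(−225)) / (0.0473/12)
PV = $1,694.16 × 149.008079
PV = $252,443.53

PV = PMT × (1-(1+r)^(-n))/r = $252,443.53


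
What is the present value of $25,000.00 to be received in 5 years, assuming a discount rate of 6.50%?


Present value formula: PV = FV / (1 + r)^t
PV = $25,000.00 / (1 + 0.065)^5
PV = $25,000.00 / 1.370087
PV = $18,247.02

PV = FV / (1 + r)^t = $18,247.02


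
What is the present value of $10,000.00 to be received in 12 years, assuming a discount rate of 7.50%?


Present value formula: PV = FV / (1 + r)^t
PV = $10,000.00 / (1 + 0.075)^12
PV = $10,000.00 / 2.381780
PV = $4,198.54

PV = FV / (1 + r)^t = $4,198.54


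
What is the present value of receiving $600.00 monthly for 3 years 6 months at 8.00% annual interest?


Present value of an ordinary annuity: PV = PMT × (1 − (1 + r)^(−n)) / r
Monthly rate r = 0.08/12 ≈ 0.00666667, n = 42
PV = $600.00 × (1 − (1 + 0.08/12)^(−42)) / (0.08/12)
PV = $600.00 × 36.527048
PV = $21,916.23

PV = PMT × (1-(1+r)^(-n))/r = $21,916.23


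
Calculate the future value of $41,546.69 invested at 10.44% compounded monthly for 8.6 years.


Compound interest formula: A = P(1 + r/n)^(nt)
A = $41,546.69 × (1 + 0.1044/12)^(12 × 8.6)
Growth factor: (1 + 0.1044/12)^103.2 = 2.4447843
A = $41,546.69 × 2.4447843
A = $101,572.70

A = P(1 + r/n)^(nt) = $101,572.70


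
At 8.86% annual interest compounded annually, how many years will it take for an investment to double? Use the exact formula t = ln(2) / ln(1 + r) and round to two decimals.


Doubling condition: (1 + r)^t = 2
Take ln of both sides: t × ln(1 + r) = ln(2)
t = ln(2) / ln(1 + r)
t = 0.693147 / 0.084892
t = 8.17

t = ln(2) / ln(1 + r) = 8.17 years


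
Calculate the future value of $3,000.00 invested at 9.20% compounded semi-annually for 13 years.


Compound interest formula: A = P(1 + r/n)^(nt)
A = $3,000.00 × (1 + 0.092/2)^(2 × 13)
Growth factor: (1 + 0.092/2)^26 = 3.219762
A = $3,000.00 × 3.219762
A = $9,659.29

A = P(1 + r/n)^(nt) = $9,659.29


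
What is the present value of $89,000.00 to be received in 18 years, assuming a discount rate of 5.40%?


Present value formula: PV = FV / (1 + r)^t
PV = $89,000.00 / (1 + 0.054)^18
PV = $89,000.00 / 2.5770984
PV = $34,534.96

PV = FV / (1 + r)^t = $34,534.96


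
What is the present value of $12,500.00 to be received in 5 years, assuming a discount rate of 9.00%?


Present value formula: PV = FV / (1 + r)^t
PV = $12,500.00 / (1 + 0.09)^5
PV = $12,500.00 / 1.538624
PV = $8,124.14

PV = FV / (1 + r)^t = $8,124.14


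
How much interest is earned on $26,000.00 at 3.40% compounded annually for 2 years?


Compound interest earned = final amount − principal.
A = P(1 + r/n)^(nt) = $26,000.00 × (1 + 0.034/1)^(1 × 2) = $27,798.06
Interest = A − P = $27,798.06 − $26,000.00 = $1,798.06

Interest = A - P = $1,798.06


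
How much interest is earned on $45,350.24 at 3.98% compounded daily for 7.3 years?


Compound interest earned = final amount − principal.
A = P(1 + r/n)^(nt) = $45,350.24 × (1 + 0.0398/365)^(365 × 7.3) = $60,639.08
Interest = A − P = $60,639.08 − $45,350.24 = $15,288.84

Interest = A - P = $15,288.84


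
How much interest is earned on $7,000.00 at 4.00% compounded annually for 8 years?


Compound interest earned = final amount − principal.
A = P(1 + r/n)^(nt) = $7,000.00 × (1 + 0.04/1)^(1 × 8) = $9,579.98
Interest = A − P = $9,579.98 − $7,000.00 = $2,579.98

Interest = A - P = $2,579.98


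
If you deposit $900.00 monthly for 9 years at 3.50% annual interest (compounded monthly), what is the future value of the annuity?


Future value of an ordinary annuity: FV = PMT × ((1 + r)^n − 1) / r
Monthly rate r = 0.035/12 ≈ 0.00291667, n = 108
FV = $900.00 × ((1 + 0.035/12)^108 − 1) / (0.035/12)
FV = $900.00 × 126.730702
FV = $114,057.63

FV = PMT × ((1+r)^n - 1)/r = $114,057.63


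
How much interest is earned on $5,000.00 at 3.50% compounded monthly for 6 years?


Compound interest earned = final amount − principal.
A = P(1 + r/n)^(nt) = $5,000.00 × (1 + 0.035/12)^(12 × 6) = $6,166.51
Interest = A − P = $6,166.51 − $5,000.00 = $1,166.51

Interest = A - P = $1,166.51


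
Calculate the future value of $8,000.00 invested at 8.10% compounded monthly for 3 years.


Compound interest formula: A = P(1 + r/n)^(nt)
A = $8,000.00 × (1 + 0.081/12)^(12 × 3)
Growth factor: (1 + 0.081/12)^36 = 1.274028
A = $8,000.00 × 1.274028
A = $10,192.22

A = P(1 + r/n)^(nt) = $10,192.22


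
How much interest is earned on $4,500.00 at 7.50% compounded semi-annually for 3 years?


Compound interest earned = final amount − principal.
A = P(1 + r/n)^(nt) = $4,500.00 × (1 + 0.075/2)^(2 × 3) = $5,612.30
Interest = A − P = $5,612.30 − $4,500.00 = $1,112.30

Interest = A - P = $1,112.30


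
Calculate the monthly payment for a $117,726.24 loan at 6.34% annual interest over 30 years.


Loan payment formula: PMT = PV × r / (1 − (1 + r)^(−n))
Monthly rate r = 0.0634/12 ≈ 0.00528333, n = 360 months
Denominator: 1 − (1 + 0.0634/12)^(−360) = 0.849981
PMT = $117,726.24 × (0.0634/12) / 0.849981
PMT = $731.77 per month

PMT = PV × r / (1-(1+r)^(-n)) = $731.77/month


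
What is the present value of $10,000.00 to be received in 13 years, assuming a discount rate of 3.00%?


Present value formula: PV = FV / (1 + r)^t
PV = $10,000.00 / (1 + 0.03)^13
PV = $10,000.00 / 1.468534
PV = $6,809.51

PV = FV / (1 + r)^t = $6,809.51


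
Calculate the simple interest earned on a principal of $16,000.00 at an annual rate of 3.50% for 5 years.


Simple interest formula: I = P × r × t
I = $16,000.00 × 0.035 × 5
I = $2,800.00

I = P × r × t = $2,800.00


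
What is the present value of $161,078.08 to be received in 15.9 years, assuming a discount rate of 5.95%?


Present value formula: PV = FV / (1 + r)^t
PV = $161,078.08 / (1 + 0.0595)^15.9
PV = $161,078.08 / 2.50671685
PV = $64,258.59

PV = FV / (1 + r)^t = $64,258.59


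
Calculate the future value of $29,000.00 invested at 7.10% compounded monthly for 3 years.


Compound interest formula: A = P(1 + r/n)^(nt)
A = $29,000.00 × (1 + 0.071/12)^(12 × 3)
Growth factor: (1 + 0.071/12)^36 = 1.2366082
A = $29,000.00 × 1.2366082
A = $35,861.64

A = P(1 + r/n)^(nt) = $35,861.64


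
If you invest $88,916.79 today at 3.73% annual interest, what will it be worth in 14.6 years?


Future value formula: FV = PV × (1 + r)^t
FV = $88,916.79 × (1 + 0.0373)^14.6
FV = $88,916.79 × 1.7068836
FV = $151,770.61

FV = PV × (1 + r)^t = $151,770.61


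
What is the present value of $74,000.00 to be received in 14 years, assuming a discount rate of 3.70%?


Present value formula: PV = FV / (1 + r)^t
PV = $74,000.00 / (1 + 0.037)^14
PV = $74,000.00 / 1.6630396
PV = $44,496.84

PV = FV / (1 + r)^t = $44,496.84


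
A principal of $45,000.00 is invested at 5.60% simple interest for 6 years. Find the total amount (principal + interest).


Total amount formula: A = P(1 + rt) = P + P·r·t
Interest: I = P × r × t = $45,000.00 × 0.056 × 6 = $15,120.00
A = P + I = $45,000.00 + $15,120.00 = $60,120.00

A = P + I = P(1 + rt) = $60,120.00


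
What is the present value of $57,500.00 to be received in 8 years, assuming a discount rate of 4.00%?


Present value formula: PV = FV / (1 + r)^t
PV = $57,500.00 / (1 + 0.04)^8
PV = $57,500.00 / 1.368569
PV = $42,014.69

PV = FV / (1 + r)^t = $42,014.69


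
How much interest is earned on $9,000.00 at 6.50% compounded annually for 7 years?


Compound interest earned = final amount − principal.
A = P(1 + r/n)^(nt) = $9,000.00 × (1 + 0.065/1)^(1 × 7) = $13,985.88
Interest = A − P = $13,985.88 − $9,000.00 = $4,985.88

Interest = A - P = $4,985.88


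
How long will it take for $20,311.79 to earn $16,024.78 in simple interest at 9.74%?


Rearrange the simple interest formula for t:
I = P × r × t  ⇒  t = I / (P × r)
t = $16,024.78 / ($20,311.79 × 0.0974)
t = 8.1

t = I/(P×r) = 8.1 years


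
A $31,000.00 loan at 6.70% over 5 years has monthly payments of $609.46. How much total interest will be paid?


Total paid over the life of the loan = PMT × n.
Total paid = $609.46 × 60 = $36,567.60
Total interest = total paid − principal = $36,567.60 − $31,000.00 = $5,567.60

Total interest = (PMT × n) - PV = $5,567.60


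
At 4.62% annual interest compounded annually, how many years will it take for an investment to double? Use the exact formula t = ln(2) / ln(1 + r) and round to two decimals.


Doubling condition: (1 + r)^t = 2
Take ln of both sides: t × ln(1 + r) = ln(2)
t = ln(2) / ln(1 + r)
t = 0.693147 / 0.045165
t = 15.35

t = ln(2) / ln(1 + r) = 15.35 years


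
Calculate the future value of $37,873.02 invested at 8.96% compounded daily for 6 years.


Compound interest formula: A = P(1 + r/n)^(nt)
A = $37,873.02 × (1 + 0.0896/365)^(365 × 6)
Growth factor: (1 + 0.0896/365)^2190 = 1.71178045
A = $37,873.02 × 1.71178045
A = $64,830.30

A = P(1 + r/n)^(nt) = $64,830.30


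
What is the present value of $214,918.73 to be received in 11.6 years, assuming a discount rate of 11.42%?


Present value formula: PV = FV / (1 + r)^t
PV = $214,918.73 / (1 + 0.1142)^11.6
PV = $214,918.73 / 3.5056826
PV = $61,305.82

PV = FV / (1 + r)^t = $61,305.82


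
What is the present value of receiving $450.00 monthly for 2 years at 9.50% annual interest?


Present value of an ordinary annuity: PV = PMT × (1 − (1 + r)^(−n)) / r
Monthly rate r = 0.095/12 ≈ 0.00791667, n = 24
PV = $450.00 × (1 − (1 + 0.095/12)^(−24)) / (0.095/12)
PV = $450.00 × 21.779615
PV = $9,800.83

PV = PMT × (1-(1+r)^(-n))/r = $9,800.83


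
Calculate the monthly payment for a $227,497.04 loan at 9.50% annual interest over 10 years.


Loan payment formula: PMT = PV × r / (1 − (1 + r)^(−n))
Monthly rate r = 0.095/12 ≈ 0.00791667, n = 120 months
Denominator: 1 − (1 + 0.095/12)^(−120) = 0.6118096
PMT = $227,497.04 × (0.095/12) / 0.6118096
PMT = $2,943.76 per month

PMT = PV × r / (1-(1+r)^(-n)) = $2,943.76/month


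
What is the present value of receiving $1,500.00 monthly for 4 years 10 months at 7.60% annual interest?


Present value of an ordinary annuity: PV = PMT × (1 − (1 + r)^(−n)) / r
Monthly rate r = 0.076/12 ≈ 0.00633333, n = 58
PV = $1,500.00 × (1 − (1 + 0.076/12)^(−58)) / (0.076/12)
PV = $1,500.00 × 48.413455
PV = $72,620.18

PV = PMT × (1-(1+r)^(-n))/r = $72,620.18


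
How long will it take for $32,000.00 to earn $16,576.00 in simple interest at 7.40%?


Rearrange the simple interest formula for t:
I = P × r × t  ⇒  t = I / (P × r)
t = $16,576.00 / ($32,000.00 × 0.074)
t = 7

t = I/(P×r) = 7 years


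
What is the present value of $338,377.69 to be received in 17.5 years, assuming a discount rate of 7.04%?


Present value formula: PV = FV / (1 + r)^t
PV = $338,377.69 / (1 + 0.0704)^17.5
PV = $338,377.69 / 3.288946
PV = $102,883.32

PV = FV / (1 + r)^t = $102,883.32


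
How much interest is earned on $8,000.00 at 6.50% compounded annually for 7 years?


Compound interest earned = final amount − principal.
A = P(1 + r/n)^(nt) = $8,000.00 × (1 + 0.065/1)^(1 × 7) = $12,431.89
Interest = A − P = $12,431.89 − $8,000.00 = $4,431.89

Interest = A - P = $4,431.89


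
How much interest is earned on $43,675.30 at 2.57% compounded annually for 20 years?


Compound interest earned = final amount − principal.
A = P(1 + r/n)^(nt) = $43,675.30 × (1 + 0.0257/1)^(1 × 20) = $72,550.93
Interest = A − P = $72,550.93 − $43,675.30 = $28,875.63

Interest = A - P = $28,875.63


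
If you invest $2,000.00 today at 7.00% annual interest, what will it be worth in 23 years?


Future value formula: FV = PV × (1 + r)^t
FV = $2,000.00 × (1 + 0.07)^23
FV = $2,000.00 × 4.740530
FV = $9,481.06

FV = PV × (1 + r)^t = $9,481.06


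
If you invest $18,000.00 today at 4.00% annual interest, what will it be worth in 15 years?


Future value formula: FV = PV × (1 + r)^t
FV = $18,000.00 × (1 + 0.04)^15
FV = $18,000.00 × 1.8009435
FV = $32,416.98

FV = PV × (1 + r)^t = $32,416.98


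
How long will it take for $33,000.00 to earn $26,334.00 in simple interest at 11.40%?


Rearrange the simple interest formula for t:
I = P × r × t  ⇒  t = I / (P × r)
t = $26,334.00 / ($33,000.00 × 0.114)
t = 7

t = I/(P×r) = 7 years


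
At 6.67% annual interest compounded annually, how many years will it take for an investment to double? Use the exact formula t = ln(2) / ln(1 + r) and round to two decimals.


Doubling condition: (1 + r)^t = 2
Take ln of both sides: t × ln(1 + r) = ln(2)
t = ln(2) / ln(1 + r)
t = 0.693147 / 0.064570
t = 10.73

t = ln(2) / ln(1 + r) = 10.73 years


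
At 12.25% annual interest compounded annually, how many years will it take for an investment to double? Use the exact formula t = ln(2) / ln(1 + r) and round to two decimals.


Doubling condition: (1 + r)^t = 2
Take ln of both sides: t × ln(1 + r) = ln(2)
t = ln(2) / ln(1 + r)
t = 0.693147 / 0.115558
t = 6.00

t = ln(2) / ln(1 + r) = 6.00 years


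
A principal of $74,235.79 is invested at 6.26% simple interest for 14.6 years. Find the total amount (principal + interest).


Total amount formula: A = P(1 + rt) = P + P·r·t
Interest: I = P × r × t = $74,235.79 × 0.0626 × 14.6 = $67,848.54
A = P + I = $74,235.79 + $67,848.54 = $142,084.33

A = P + I = P(1 + rt) = $142,084.33


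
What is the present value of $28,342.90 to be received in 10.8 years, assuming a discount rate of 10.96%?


Present value formula: PV = FV / (1 + r)^t
PV = $28,342.90 / (1 + 0.1096)^10.8
PV = $28,342.90 / 3.074664
PV = $9,218.21

PV = FV / (1 + r)^t = $9,218.21


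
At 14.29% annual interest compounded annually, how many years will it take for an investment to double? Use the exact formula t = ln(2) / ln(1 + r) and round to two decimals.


Doubling condition: (1 + r)^t = 2
Take ln of both sides: t × ln(1 + r) = ln(2)
t = ln(2) / ln(1 + r)
t = 0.693147 / 0.133569
t = 5.19

t = ln(2) / ln(1 + r) = 5.19 years


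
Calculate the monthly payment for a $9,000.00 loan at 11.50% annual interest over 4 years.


Loan payment formula: PMT = PV × r / (1 − (1 + r)^(−n))
Monthly rate r = 0.115/12 ≈ 0.00958333, n = 48 months
Denominator: 1 − (1 + 0.115/12)^(−48) = 0.367332
PMT = $9,000.00 × (0.115/12) / 0.367332
PMT = $234.80 per month

PMT = PV × r / (1-(1+r)^(-n)) = $234.80/month


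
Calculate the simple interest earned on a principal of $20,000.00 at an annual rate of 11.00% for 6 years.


Simple interest formula: I = P × r × t
I = $20,000.00 × 0.11 × 6
I = $13,200.00

I = P × r × t = $13,200.00


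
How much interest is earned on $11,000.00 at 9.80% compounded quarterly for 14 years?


Compound interest earned = final amount − principal.
A = P(1 + r/n)^(nt) = $11,000.00 × (1 + 0.098/4)^(4 × 14) = $42,664.10
Interest = A − P = $42,664.10 − $11,000.00 = $31,664.10

Interest = A - P = $31,664.10


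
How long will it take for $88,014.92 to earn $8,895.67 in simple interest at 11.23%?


Rearrange the simple interest formula for t:
I = P × r × t  ⇒  t = I / (P × r)
t = $8,895.67 / ($88,014.92 × 0.1123)
t = 0.9

t = I/(P×r) = 0.9 years


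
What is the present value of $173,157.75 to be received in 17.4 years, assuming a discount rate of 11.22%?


Present value formula: PV = FV / (1 + r)^t
PV = $173,157.75 / (1 + 0.1122)^17.4
PV = $173,157.75 / 6.361834
PV = $27,218.21

PV = FV / (1 + r)^t = $27,218.21


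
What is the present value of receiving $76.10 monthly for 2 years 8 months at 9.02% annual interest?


Present value of an ordinary annuity: PV = PMT × (1 − (1 + r)^(−n)) / r
Monthly rate r = 0.0902/12 ≈ 0.00751667, n = 32
PV = $76.10 × (1 − (1 + 0.0902/12)^(−32)) / (0.0902/12)
PV = $76.10 × 28.348211
PV = $2,157.30

PV = PMT × (1-(1+r)^(-n))/r = $2,157.30


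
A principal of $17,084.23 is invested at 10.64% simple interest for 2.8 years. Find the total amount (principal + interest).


Total amount formula: A = P(1 + rt) = P + P·r·t
Interest: I = P × r × t = $17,084.23 × 0.1064 × 2.8 = $5,089.73
A = P + I = $17,084.23 + $5,089.73 = $22,173.96

A = P + I = P(1 + rt) = $22,173.96


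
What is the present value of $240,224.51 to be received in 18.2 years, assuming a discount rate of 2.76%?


Present value formula: PV = FV / (1 + r)^t
PV = $240,224.51 / (1 + 0.0276)^18.2
PV = $240,224.51 / 1.6413399
PV = $146,358.78

PV = FV / (1 + r)^t = $146,358.78


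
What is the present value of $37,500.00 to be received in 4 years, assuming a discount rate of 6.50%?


Present value formula: PV = FV / (1 + r)^t
PV = $37,500.00 / (1 + 0.065)^4
PV = $37,500.00 / 1.286466
PV = $29,149.62

PV = FV / (1 + r)^t = $29,149.62


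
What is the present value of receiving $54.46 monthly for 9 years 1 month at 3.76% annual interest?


Present value of an ordinary annuity: PV = PMT × (1 − (1 + r)^(−n)) / r
Monthly rate r = 0.0376/12 ≈ 0.00313333, n = 109
PV = $54.46 × (1 − (1 + 0.0376/12)^(−109)) / (0.0376/12)
PV = $54.46 × 92.215101
PV = $5,022.03

PV = PMT × (1-(1+r)^(-n))/r = $5,022.03


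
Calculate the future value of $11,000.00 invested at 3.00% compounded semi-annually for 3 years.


Compound interest formula: A = P(1 + r/n)^(nt)
A = $11,000.00 × (1 + 0.03/2)^(2 × 3)
Growth factor: (1 + 0.03/2)^6 = 1.0934433
A = $11,000.00 × 1.0934433
A = $12,027.88

A = P(1 + r/n)^(nt) = $12,027.88


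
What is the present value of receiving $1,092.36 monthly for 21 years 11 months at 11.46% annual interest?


Present value of an ordinary annuity: PV = PMT × (1 − (1 + r)^(−n)) / r
Monthly rate r = 0.1146/12 = 0.00955, n = 263
PV = $1,092.36 × (1 − (1 + 0.1146/12)^(−263)) / (0.1146/12)
PV = $1,092.36 × 96.114456
PV = $104,991.59

PV = PMT × (1-(1+r)^(-n))/r = $104,991.59


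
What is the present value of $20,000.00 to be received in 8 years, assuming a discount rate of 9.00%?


Present value formula: PV = FV / (1 + r)^t
PV = $20,000.00 / (1 + 0.09)^8
PV = $20,000.00 / 1.9925626
PV = $10,037.33

PV = FV / (1 + r)^t = $10,037.33


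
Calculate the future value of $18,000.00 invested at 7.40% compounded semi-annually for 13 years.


Compound interest formula: A = P(1 + r/n)^(nt)
A = $18,000.00 × (1 + 0.074/2)^(2 × 13)
Growth factor: (1 + 0.074/2)^26 = 2.571862
A = $18,000.00 × 2.571862
A = $46,293.52

A = P(1 + r/n)^(nt) = $46,293.52


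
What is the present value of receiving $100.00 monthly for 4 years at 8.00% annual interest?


Present value of an ordinary annuity: PV = PMT × (1 − (1 + r)^(−n)) / r
Monthly rate r = 0.08/12 ≈ 0.00666667, n = 48
PV = $100.00 × (1 − (1 + 0.08/12)^(−48)) / (0.08/12)
PV = $100.00 × 40.961913
PV = $4,096.19

PV = PMT × (1-(1+r)^(-n))/r = $4,096.19


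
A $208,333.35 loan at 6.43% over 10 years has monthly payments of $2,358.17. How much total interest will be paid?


Total paid over the life of the loan = PMT × n.
Total paid = $2,358.17 × 120 = $282,980.40
Total interest = total paid − principal = $282,980.40 − $208,333.35 = $74,647.05

Total interest = (PMT × n) - PV = $74,647.05


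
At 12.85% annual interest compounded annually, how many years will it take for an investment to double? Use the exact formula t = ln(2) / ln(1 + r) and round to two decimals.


Doubling condition: (1 + r)^t = 2
Take ln of both sides: t × ln(1 + r) = ln(2)
t = ln(2) / ln(1 + r)
t = 0.693147 / 0.120889
t = 5.73

t = ln(2) / ln(1 + r) = 5.73 years


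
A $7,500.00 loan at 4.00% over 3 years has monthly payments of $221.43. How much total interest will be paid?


Total paid over the life of the loan = PMT × n.
Total paid = $221.43 × 36 = $7,971.48
Total interest = total paid − principal = $7,971.48 − $7,500.00 = $471.48

Total interest = (PMT × n) - PV = $471.48


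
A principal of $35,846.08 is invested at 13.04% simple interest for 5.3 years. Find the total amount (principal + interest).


Total amount formula: A = P(1 + rt) = P + P·r·t
Interest: I = P × r × t = $35,846.08 × 0.1304 × 5.3 = $24,773.94
A = P + I = $35,846.08 + $24,773.94 = $60,620.02

A = P + I = P(1 + rt) = $60,620.02


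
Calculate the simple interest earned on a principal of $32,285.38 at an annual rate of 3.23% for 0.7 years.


Simple interest formula: I = P × r × t
I = $32,285.38 × 0.0323 × 0.7
I = $729.97

I = P × r × t = $729.97


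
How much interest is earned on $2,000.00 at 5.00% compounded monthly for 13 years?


Compound interest earned = final amount − principal.
A = P(1 + r/n)^(nt) = $2,000.00 × (1 + 0.05/12)^(12 × 13) = $3,825.91
Interest = A − P = $3,825.91 − $2,000.00 = $1,825.91

Interest = A - P = $1,825.91


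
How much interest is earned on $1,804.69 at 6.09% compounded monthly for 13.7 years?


Compound interest earned = final amount − principal.
A = P(1 + r/n)^(nt) = $1,804.69 × (1 + 0.0609/12)^(12 × 13.7) = $4,147.93
Interest = A − P = $4,147.93 − $1,804.69 = $2,343.24

Interest = A - P = $2,343.24


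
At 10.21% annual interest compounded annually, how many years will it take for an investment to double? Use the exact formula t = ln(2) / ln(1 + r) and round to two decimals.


Doubling condition: (1 + r)^t = 2
Take ln of both sides: t × ln(1 + r) = ln(2)
t = ln(2) / ln(1 + r)
t = 0.693147 / 0.097217
t = 7.13

t = ln(2) / ln(1 + r) = 7.13 years


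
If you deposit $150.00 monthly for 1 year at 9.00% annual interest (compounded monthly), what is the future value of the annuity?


Future value of an ordinary annuity: FV = PMT × ((1 + r)^n − 1) / r
Monthly rate r = 0.09/12 = 0.0075, n = 12
FV = $150.00 × ((1 + 0.09/12)^12 − 1) / (0.09/12)
FV = $150.00 × 12.507586
FV = $1,876.14

FV = PMT × ((1+r)^n - 1)/r = $1,876.14


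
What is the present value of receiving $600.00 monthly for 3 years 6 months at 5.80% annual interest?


Present value of an ordinary annuity: PV = PMT × (1 − (1 + r)^(−n)) / r
Monthly rate r = 0.058/12 ≈ 0.00483333, n = 42
PV = $600.00 × (1 − (1 + 0.058/12)^(−42)) / (0.058/12)
PV = $600.00 × 37.928792
PV = $22,757.28

PV = PMT × (1-(1+r)^(-n))/r = $22,757.28


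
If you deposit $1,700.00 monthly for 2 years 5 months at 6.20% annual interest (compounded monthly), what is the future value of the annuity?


Future value of an ordinary annuity: FV = PMT × ((1 + r)^n − 1) / r
Monthly rate r = 0.062/12 ≈ 0.00516667, n = 29
FV = $1,700.00 × ((1 + 0.062/12)^29 − 1) / (0.062/12)
FV = $1,700.00 × 31.198570
FV = $53,037.57

FV = PMT × ((1+r)^n - 1)/r = $53,037.57


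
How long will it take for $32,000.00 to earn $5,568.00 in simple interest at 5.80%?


Rearrange the simple interest formula for t:
I = P × r × t  ⇒  t = I / (P × r)
t = $5,568.00 / ($32,000.00 × 0.058)
t = 3

t = I/(P×r) = 3 years


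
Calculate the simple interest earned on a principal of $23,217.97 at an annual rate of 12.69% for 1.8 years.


Simple interest formula: I = P × r × t
I = $23,217.97 × 0.1269 × 1.8
I = $5,303.45

I = P × r × t = $5,303.45


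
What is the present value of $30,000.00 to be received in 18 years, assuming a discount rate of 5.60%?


Present value formula: PV = FV / (1 + r)^t
PV = $30,000.00 / (1 + 0.056)^18
PV = $30,000.00 / 2.666555
PV = $11,250.47

PV = FV / (1 + r)^t = $11,250.47


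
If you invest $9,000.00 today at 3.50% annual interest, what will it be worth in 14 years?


Future value formula: FV = PV × (1 + r)^t
FV = $9,000.00 × (1 + 0.035)^14
FV = $9,000.00 × 1.6186945
FV = $14,568.25

FV = PV × (1 + r)^t = $14,568.25


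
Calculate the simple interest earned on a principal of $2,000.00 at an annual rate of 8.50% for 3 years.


Simple interest formula: I = P × r × t
I = $2,000.00 × 0.085 × 3
I = $510.00

I = P × r × t = $510.00


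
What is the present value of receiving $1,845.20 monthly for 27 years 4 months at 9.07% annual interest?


Present value of an ordinary annuity: PV = PMT × (1 − (1 + r)^(−n)) / r
Monthly rate r = 0.0907/12 ≈ 0.00755833, n = 328
PV = $1,845.20 × (1 − (1 + 0.0907/12)^(−328)) / (0.0907/12)
PV = $1,845.20 × 121.111247
PV = $223,474.47

PV = PMT × (1-(1+r)^(-n))/r = $223,474.47


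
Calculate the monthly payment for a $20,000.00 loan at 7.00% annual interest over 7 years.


Loan payment formula: PMT = PV × r / (1 − (1 + r)^(−n))
Monthly rate r = 0.07/12 ≈ 0.00583333, n = 84 months
Denominator: 1 − (1 + 0.07/12)^(−84) = 0.386501
PMT = $20,000.00 × (0.07/12) / 0.386501
PMT = $301.85 per month

PMT = PV × r / (1-(1+r)^(-n)) = $301.85/month


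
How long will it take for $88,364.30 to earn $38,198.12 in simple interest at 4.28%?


Rearrange the simple interest formula for t:
I = P × r × t  ⇒  t = I / (P × r)
t = $38,198.12 / ($88,364.30 × 0.0428)
t = 10.1

t = I/(P×r) = 10.1 years


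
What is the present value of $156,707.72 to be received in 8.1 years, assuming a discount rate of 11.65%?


Present value formula: PV = FV / (1 + r)^t
PV = $156,707.72 / (1 + 0.1165)^8.1
PV = $156,707.72 / 2.4414942
PV = $64,185.17

PV = FV / (1 + r)^t = $64,185.17


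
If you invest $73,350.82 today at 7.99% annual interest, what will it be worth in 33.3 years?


Future value formula: FV = PV × (1 + r)^t
FV = $73,350.82 × (1 + 0.0799)^33.3
FV = $73,350.82 × 12.9321854
FV = $948,586.40

FV = PV × (1 + r)^t = $948,586.40


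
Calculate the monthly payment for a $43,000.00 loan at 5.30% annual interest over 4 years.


Loan payment formula: PMT = PV × r / (1 − (1 + r)^(−n))
Monthly rate r = 0.053/12 ≈ 0.00441667, n = 48 months
Denominator: 1 − (1 + 0.053/12)^(−48) = 0.190658
PMT = $43,000.00 × (0.053/12) / 0.190658
PMT = $996.11 per month

PMT = PV × r / (1-(1+r)^(-n)) = $996.11/month


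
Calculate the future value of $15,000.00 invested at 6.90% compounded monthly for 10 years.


Compound interest formula: A = P(1 + r/n)^(nt)
A = $15,000.00 × (1 + 0.069/12)^(12 × 10)
Growth factor: (1 + 0.069/12)^120 = 1.9897795
A = $15,000.00 × 1.9897795
A = $29,846.69

A = P(1 + r/n)^(nt) = $29,846.69


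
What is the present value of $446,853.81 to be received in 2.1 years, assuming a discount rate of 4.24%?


Present value formula: PV = FV / (1 + r)^t
PV = $446,853.81 / (1 + 0.0424)^2.1
PV = $446,853.81 / 1.09111932
PV = $409,537.07

PV = FV / (1 + r)^t = $409,537.07


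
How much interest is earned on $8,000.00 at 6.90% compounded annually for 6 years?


Compound interest earned = final amount − principal.
A = P(1 + r/n)^(nt) = $8,000.00 × (1 + 0.069/1)^(1 × 6) = $11,938.68
Interest = A − P = $11,938.68 − $8,000.00 = $3,938.68

Interest = A - P = $3,938.68


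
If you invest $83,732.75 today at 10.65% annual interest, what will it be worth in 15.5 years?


Future value formula: FV = PV × (1 + r)^t
FV = $83,732.75 × (1 + 0.1065)^15.5
FV = $83,732.75 × 4.8000635
FV = $401,922.52

FV = PV × (1 + r)^t = $401,922.52


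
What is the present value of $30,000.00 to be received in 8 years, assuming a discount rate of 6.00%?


Present value formula: PV = FV / (1 + r)^t
PV = $30,000.00 / (1 + 0.06)^8
PV = $30,000.00 / 1.593848
PV = $18,822.37

PV = FV / (1 + r)^t = $18,822.37


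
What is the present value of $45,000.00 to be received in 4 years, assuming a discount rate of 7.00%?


Present value formula: PV = FV / (1 + r)^t
PV = $45,000.00 / (1 + 0.07)^4
PV = $45,000.00 / 1.310796
PV = $34,330.28

PV = FV / (1 + r)^t = $34,330.28


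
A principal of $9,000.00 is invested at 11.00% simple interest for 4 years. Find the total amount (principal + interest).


Total amount formula: A = P(1 + rt) = P + P·r·t
Interest: I = P × r × t = $9,000.00 × 0.11 × 4 = $3,960.00
A = P + I = $9,000.00 + $3,960.00 = $12,960.00

A = P + I = P(1 + rt) = $12,960.00


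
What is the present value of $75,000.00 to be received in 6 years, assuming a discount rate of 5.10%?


Present value formula: PV = FV / (1 + r)^t
PV = $75,000.00 / (1 + 0.051)^6
PV = $75,000.00 / 1.3477716
PV = $55,647.41

PV = FV / (1 + r)^t = $55,647.41


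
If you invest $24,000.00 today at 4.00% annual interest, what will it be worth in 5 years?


Future value formula: FV = PV × (1 + r)^t
FV = $24,000.00 × (1 + 0.04)^5
FV = $24,000.00 × 1.216653
FV = $29,199.67

FV = PV × (1 + r)^t = $29,199.67


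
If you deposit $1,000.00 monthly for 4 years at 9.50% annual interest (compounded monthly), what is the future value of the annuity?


Future value of an ordinary annuity: FV = PMT × ((1 + r)^n − 1) / r
Monthly rate r = 0.095/12 ≈ 0.00791667, n = 48
FV = $1,000.00 × ((1 + 0.095/12)^48 − 1) / (0.095/12)
FV = $1,000.00 × 58.117673
FV = $58,117.67

FV = PMT × ((1+r)^n - 1)/r = $58,117.67


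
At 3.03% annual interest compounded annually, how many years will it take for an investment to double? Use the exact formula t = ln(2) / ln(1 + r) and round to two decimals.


Doubling condition: (1 + r)^t = 2
Take ln of both sides: t × ln(1 + r) = ln(2)
t = ln(2) / ln(1 + r)
t = 0.693147 / 0.029850
t = 23.22

t = ln(2) / ln(1 + r) = 23.22 years


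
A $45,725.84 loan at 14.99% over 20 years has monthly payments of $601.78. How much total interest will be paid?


Total paid over the life of the loan = PMT × n.
Total paid = $601.78 × 240 = $144,427.20
Total interest = total paid − principal = $144,427.20 − $45,725.84 = $98,701.36

Total interest = (PMT × n) - PV = $98,701.36


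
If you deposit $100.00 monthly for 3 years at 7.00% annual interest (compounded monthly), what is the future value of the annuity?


Future value of an ordinary annuity: FV = PMT × ((1 + r)^n − 1) / r
Monthly rate r = 0.07/12 ≈ 0.00583333, n = 36
FV = $100.00 × ((1 + 0.07/12)^36 − 1) / (0.07/12)
FV = $100.00 × 39.930101
FV = $3,993.01

FV = PMT × ((1+r)^n - 1)/r = $3,993.01


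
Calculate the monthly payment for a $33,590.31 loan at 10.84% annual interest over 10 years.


Loan payment formula: PMT = PV × r / (1 − (1 + r)^(−n))
Monthly rate r = 0.1084/12 ≈ 0.00903333, n = 120 months
Denominator: 1 − (1 + 0.1084/12)^(−120) = 0.660110
PMT = $33,590.31 × (0.1084/12) / 0.660110
PMT = $459.67 per month

PMT = PV × r / (1-(1+r)^(-n)) = $459.67/month


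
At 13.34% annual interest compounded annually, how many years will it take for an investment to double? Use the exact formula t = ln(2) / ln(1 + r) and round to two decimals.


Doubling condition: (1 + r)^t = 2
Take ln of both sides: t × ln(1 + r) = ln(2)
t = ln(2) / ln(1 + r)
t = 0.693147 / 0.125222
t = 5.54

t = ln(2) / ln(1 + r) = 5.54 years


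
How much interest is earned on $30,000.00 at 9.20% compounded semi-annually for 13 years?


Compound interest earned = final amount − principal.
A = P(1 + r/n)^(nt) = $30,000.00 × (1 + 0.092/2)^(2 × 13) = $96,592.87
Interest = A − P = $96,592.87 − $30,000.00 = $66,592.87

Interest = A - P = $66,592.87


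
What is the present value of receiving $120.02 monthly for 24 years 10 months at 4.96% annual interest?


Present value of an ordinary annuity: PV = PMT × (1 − (1 + r)^(−n)) / r
Monthly rate r = 0.0496/12 ≈ 0.00413333, n = 298
PV = $120.02 × (1 − (1 + 0.0496/12)^(−298)) / (0.0496/12)
PV = $120.02 × 171.162570
PV = $20,542.93

PV = PMT × (1-(1+r)^(-n))/r = $20,542.93
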